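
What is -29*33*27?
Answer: -25839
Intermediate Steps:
-29*33*27 = -957*27 = -25839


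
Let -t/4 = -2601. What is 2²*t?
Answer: 41616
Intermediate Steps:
t = 10404 (t = -4*(-2601) = 10404)
2²*t = 2²*10404 = 4*10404 = 41616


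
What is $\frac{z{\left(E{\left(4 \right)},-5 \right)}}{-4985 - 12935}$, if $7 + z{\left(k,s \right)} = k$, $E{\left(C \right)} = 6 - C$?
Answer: $\frac{1}{3584} \approx 0.00027902$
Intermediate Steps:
$z{\left(k,s \right)} = -7 + k$
$\frac{z{\left(E{\left(4 \right)},-5 \right)}}{-4985 - 12935} = \frac{-7 + \left(6 - 4\right)}{-4985 - 12935} = \frac{-7 + \left(6 - 4\right)}{-17920} = - \frac{-7 + 2}{17920} = \left(- \frac{1}{17920}\right) \left(-5\right) = \frac{1}{3584}$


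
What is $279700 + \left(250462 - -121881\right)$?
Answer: $652043$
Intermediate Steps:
$279700 + \left(250462 - -121881\right) = 279700 + \left(250462 + 121881\right) = 279700 + 372343 = 652043$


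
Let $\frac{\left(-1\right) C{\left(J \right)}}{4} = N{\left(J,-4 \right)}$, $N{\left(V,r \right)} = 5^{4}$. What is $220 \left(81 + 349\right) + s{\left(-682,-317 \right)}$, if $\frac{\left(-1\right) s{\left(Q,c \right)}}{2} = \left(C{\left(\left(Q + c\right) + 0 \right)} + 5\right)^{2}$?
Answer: $-12355450$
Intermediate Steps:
$N{\left(V,r \right)} = 625$
$C{\left(J \right)} = -2500$ ($C{\left(J \right)} = \left(-4\right) 625 = -2500$)
$s{\left(Q,c \right)} = -12450050$ ($s{\left(Q,c \right)} = - 2 \left(-2500 + 5\right)^{2} = - 2 \left(-2495\right)^{2} = \left(-2\right) 6225025 = -12450050$)
$220 \left(81 + 349\right) + s{\left(-682,-317 \right)} = 220 \left(81 + 349\right) - 12450050 = 220 \cdot 430 - 12450050 = 94600 - 12450050 = -12355450$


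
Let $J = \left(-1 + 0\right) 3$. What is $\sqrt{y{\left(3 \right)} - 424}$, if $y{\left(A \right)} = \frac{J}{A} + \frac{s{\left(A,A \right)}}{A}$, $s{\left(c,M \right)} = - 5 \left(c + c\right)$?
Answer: $i \sqrt{435} \approx 20.857 i$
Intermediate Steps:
$s{\left(c,M \right)} = - 10 c$ ($s{\left(c,M \right)} = - 5 \cdot 2 c = - 10 c$)
$J = -3$ ($J = \left(-1\right) 3 = -3$)
$y{\left(A \right)} = -10 - \frac{3}{A}$ ($y{\left(A \right)} = - \frac{3}{A} + \frac{\left(-10\right) A}{A} = - \frac{3}{A} - 10 = -10 - \frac{3}{A}$)
$\sqrt{y{\left(3 \right)} - 424} = \sqrt{\left(-10 - \frac{3}{3}\right) - 424} = \sqrt{\left(-10 - 1\right) - 424} = \sqrt{-11 - 424} = \sqrt{-435} = i \sqrt{435}$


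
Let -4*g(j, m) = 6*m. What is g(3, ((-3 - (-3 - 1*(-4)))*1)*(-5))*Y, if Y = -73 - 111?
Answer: 5520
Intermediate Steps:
Y = -184
g(j, m) = -3*m/2
g(3, ((-3 - (-3 - 1*(-4)))*1)*(-5))*Y = -3*(-3 - (-3 - 1*(-4)))*1*(-5)/2*(-184) = -3*(-3 - (-3 + 4))*1*(-5)/2*(-184) = -3*(-3 - 1*1)*1*(-5)/2*(-184) = -3*(-3 - 1)*1*(-5)/2*(-184) = -3*(-4*1)*(-5)/2*(-184) = -(-6)*(-5)*(-184) = -3/2*20*(-184) = -30*(-184) = 5520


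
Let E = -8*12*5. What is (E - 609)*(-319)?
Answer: 347391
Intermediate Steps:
E = -480 (E = -96*5 = -480)
(E - 609)*(-319) = (-480 - 609)*(-319) = -1089*(-319) = 347391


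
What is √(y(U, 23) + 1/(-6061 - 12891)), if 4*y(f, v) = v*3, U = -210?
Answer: √1548951698/9476 ≈ 4.1533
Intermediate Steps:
y(f, v) = 3*v/4 (y(f, v) = (v*3)/4 = (3*v)/4 = 3*v/4)
√(y(U, 23) + 1/(-6061 - 12891)) = √((¾)*23 + 1/(-6061 - 12891)) = √(69/4 + 1/(-18952)) = √(69/4 - 1/18952) = √(326921/18952) = √1548951698/9476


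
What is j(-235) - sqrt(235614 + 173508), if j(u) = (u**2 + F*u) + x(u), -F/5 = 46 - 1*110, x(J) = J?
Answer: -20210 - 3*sqrt(45458) ≈ -20850.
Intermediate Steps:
F = 320 (F = -5*(46 - 1*110) = -5*(46 - 110) = -5*(-64) = 320)
j(u) = u**2 + 321*u (j(u) = (u**2 + 320*u) + u = u**2 + 321*u)
j(-235) - sqrt(235614 + 173508) = -235*(321 - 235) - sqrt(235614 + 173508) = -235*86 - sqrt(409122) = -20210 - 3*sqrt(45458)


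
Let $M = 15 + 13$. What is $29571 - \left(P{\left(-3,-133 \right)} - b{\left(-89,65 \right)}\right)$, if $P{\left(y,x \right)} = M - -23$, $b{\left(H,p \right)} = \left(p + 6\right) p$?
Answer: $34135$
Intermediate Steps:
$b{\left(H,p \right)} = p \left(6 + p\right)$ ($b{\left(H,p \right)} = \left(6 + p\right) p = p \left(6 + p\right)$)
$M = 28$
$P{\left(y,x \right)} = 51$ ($P{\left(y,x \right)} = 28 - -23 = 28 + 23 = 51$)
$29571 - \left(P{\left(-3,-133 \right)} - b{\left(-89,65 \right)}\right) = 29571 - \left(51 - 65 \left(6 + 65\right)\right) = 29571 - \left(51 - 65 \cdot 71\right) = 29571 - \left(51 - 4615\right) = 29571 - -4564 = 29571 + 4564 = 34135$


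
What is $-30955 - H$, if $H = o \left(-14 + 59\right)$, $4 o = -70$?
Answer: $- \frac{60335}{2} \approx -30168.0$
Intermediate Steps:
$o = - \frac{35}{2}$ ($o = \frac{1}{4} \left(-70\right) = - \frac{35}{2} \approx -17.5$)
$H = - \frac{1575}{2}$ ($H = - \frac{35 \left(-14 + 59\right)}{2} = \left(- \frac{35}{2}\right) 45 = - \frac{1575}{2} \approx -787.5$)
$-30955 - H = -30955 - - \frac{1575}{2} = -30955 + \frac{1575}{2} = - \frac{60335}{2}$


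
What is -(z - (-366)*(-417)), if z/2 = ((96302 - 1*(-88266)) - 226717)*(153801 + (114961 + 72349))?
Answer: 28755127700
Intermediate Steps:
z = -28754975078 (z = 2*(((96302 - 1*(-88266)) - 226717)*(153801 + (114961 + 72349))) = 2*(((96302 + 88266) - 226717)*(153801 + 187310)) = 2*((184568 - 226717)*341111) = 2*(-42149*341111) = 2*(-14377487539) = -28754975078)
-(z - (-366)*(-417)) = -(-28754975078 - (-366)*(-417)) = -(-28754975078 - 1*152622) = -(-28754975078 - 152622) = -1*(-28755127700) = 28755127700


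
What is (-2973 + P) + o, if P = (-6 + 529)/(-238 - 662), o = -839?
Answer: -3431323/900 ≈ -3812.6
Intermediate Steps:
P = -523/900 (P = 523/(-900) = 523*(-1/900) = -523/900 ≈ -0.58111)
(-2973 + P) + o = (-2973 - 523/900) - 839 = -2676223/900 - 839 = -3431323/900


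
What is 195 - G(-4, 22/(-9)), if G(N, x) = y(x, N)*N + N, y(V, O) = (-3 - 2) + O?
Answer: 163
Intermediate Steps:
y(V, O) = -5 + O
G(N, x) = N + N*(-5 + N) (G(N, x) = (-5 + N)*N + N = N*(-5 + N) + N = N + N*(-5 + N))
195 - G(-4, 22/(-9)) = 195 - (-4)*(-4 - 4) = 195 - (-4)*(-8) = 195 - 1*32 = 195 - 32 = 163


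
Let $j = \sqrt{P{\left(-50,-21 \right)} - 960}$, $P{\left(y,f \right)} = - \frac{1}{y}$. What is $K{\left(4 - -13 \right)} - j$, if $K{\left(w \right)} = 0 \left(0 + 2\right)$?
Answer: $- \frac{i \sqrt{95998}}{10} \approx - 30.984 i$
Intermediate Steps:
$K{\left(w \right)} = 0$ ($K{\left(w \right)} = 0 \cdot 2 = 0$)
$j = \frac{i \sqrt{95998}}{10}$ ($j = \sqrt{- \frac{1}{-50} - 960} = \sqrt{\left(-1\right) \left(- \frac{1}{50}\right) - 960} = \sqrt{\frac{1}{50} - 960} = \sqrt{- \frac{47999}{50}} = \frac{i \sqrt{95998}}{10} \approx 30.984 i$)
$K{\left(4 - -13 \right)} - j = 0 - \frac{i \sqrt{95998}}{10} = - \frac{i \sqrt{95998}}{10}$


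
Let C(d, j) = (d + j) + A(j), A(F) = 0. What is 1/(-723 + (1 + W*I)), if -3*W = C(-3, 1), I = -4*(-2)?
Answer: -3/2150 ≈ -0.0013953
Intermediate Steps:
I = 8
C(d, j) = d + j (C(d, j) = (d + j) + 0 = d + j)
W = ⅔ (W = -(-3 + 1)/3 = -⅓*(-2) = ⅔ ≈ 0.66667)
1/(-723 + (1 + W*I)) = 1/(-723 + (1 + (⅔)*8)) = 1/(-723 + (1 + 16/3)) = 1/(-723 + 19/3) = 1/(-2150/3) = -3/2150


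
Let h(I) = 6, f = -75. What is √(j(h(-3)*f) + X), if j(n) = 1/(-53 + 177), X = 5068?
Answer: √19481423/62 ≈ 71.190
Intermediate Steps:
j(n) = 1/124
√(j(h(-3)*f) + X) = √(1/124 + 5068) = √(628433/124) = √19481423/62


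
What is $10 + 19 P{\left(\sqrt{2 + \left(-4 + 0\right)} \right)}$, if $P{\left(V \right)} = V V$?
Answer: $-28$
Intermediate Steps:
$P{\left(V \right)} = V^{2}$
$10 + 19 P{\left(\sqrt{2 + \left(-4 + 0\right)} \right)} = 10 + 19 \left(\sqrt{2 + \left(-4 + 0\right)}\right)^{2} = 10 + 19 \left(\sqrt{2 - 4}\right)^{2} = 10 + 19 \left(\sqrt{-2}\right)^{2} = 10 + 19 \left(i \sqrt{2}\right)^{2} = 10 + 19 \left(-2\right) = 10 - 38 = -28$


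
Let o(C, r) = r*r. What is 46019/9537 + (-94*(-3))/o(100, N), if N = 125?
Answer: 42455077/8765625 ≈ 4.8434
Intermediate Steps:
o(C, r) = r**2
46019/9537 + (-94*(-3))/o(100, N) = 46019/9537 + (-94*(-3))/(125**2) = 46019*(1/9537) + 282/15625 = 2707/561 + 282*(1/15625) = 2707/561 + 282/15625 = 42455077/8765625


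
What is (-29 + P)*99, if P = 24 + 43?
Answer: 3762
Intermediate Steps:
P = 67
(-29 + P)*99 = (-29 + 67)*99 = 38*99 = 3762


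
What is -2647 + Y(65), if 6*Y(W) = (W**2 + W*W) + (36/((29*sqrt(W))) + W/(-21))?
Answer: -156137/126 + 6*sqrt(65)/1885 ≈ -1239.2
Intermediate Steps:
Y(W) = -W/126 + W**2/3 + 6/(29*sqrt(W)) (Y(W) = ((W**2 + W*W) + (36/((29*sqrt(W))) + W/(-21)))/6 = ((W**2 + W**2) + (36*(1/(29*sqrt(W))) + W*(-1/21)))/6 = (2*W**2 + (36/(29*sqrt(W)) - W/21))/6 = (2*W**2 + (-W/21 + 36/(29*sqrt(W))))/6 = (2*W**2 - W/21 + 36/(29*sqrt(W)))/6 = -W/126 + W**2/3 + 6/(29*sqrt(W)))
-2647 + Y(65) = -2647 + (-1/126*65 + (1/3)*65**2 + 6/(29*sqrt(65))) = -2647 + (-65/126 + (1/3)*4225 + 6*(sqrt(65)/65)/29) = -2647 + (-65/126 + 4225/3 + 6*sqrt(65)/1885) = -2647 + (177385/126 + 6*sqrt(65)/1885) = -156137/126 + 6*sqrt(65)/1885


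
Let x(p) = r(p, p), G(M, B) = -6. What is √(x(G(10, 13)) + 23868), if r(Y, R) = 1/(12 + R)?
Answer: √859254/6 ≈ 154.49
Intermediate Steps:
x(p) = 1/(12 + p)
√(x(G(10, 13)) + 23868) = √(1/(12 - 6) + 23868) = √(1/6 + 23868) = √(⅙ + 23868) = √(143209/6) = √859254/6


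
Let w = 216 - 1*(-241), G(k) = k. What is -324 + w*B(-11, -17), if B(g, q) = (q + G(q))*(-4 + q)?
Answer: 325974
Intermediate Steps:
w = 457 (w = 216 + 241 = 457)
B(g, q) = 2*q*(-4 + q) (B(g, q) = (q + q)*(-4 + q) = (2*q)*(-4 + q) = 2*q*(-4 + q))
-324 + w*B(-11, -17) = -324 + 457*(2*(-17)*(-4 - 17)) = -324 + 457*(2*(-17)*(-21)) = -324 + 457*714 = -324 + 326298 = 325974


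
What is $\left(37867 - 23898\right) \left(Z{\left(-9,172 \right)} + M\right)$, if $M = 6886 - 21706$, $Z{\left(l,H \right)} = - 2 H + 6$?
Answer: $-211742102$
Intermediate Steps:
$Z{\left(l,H \right)} = 6 - 2 H$
$M = -14820$ ($M = 6886 - 21706 = -14820$)
$\left(37867 - 23898\right) \left(Z{\left(-9,172 \right)} + M\right) = \left(37867 - 23898\right) \left(\left(6 - 344\right) - 14820\right) = 13969 \left(\left(6 - 344\right) - 14820\right) = 13969 \left(-338 - 14820\right) = 13969 \left(-15158\right) = -211742102$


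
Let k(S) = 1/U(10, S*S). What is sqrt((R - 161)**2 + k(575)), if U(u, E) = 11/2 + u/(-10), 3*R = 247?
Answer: sqrt(55698)/3 ≈ 78.668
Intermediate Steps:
R = 247/3 (R = (1/3)*247 = 247/3 ≈ 82.333)
U(u, E) = 11/2 - u/10 (U(u, E) = 11*(1/2) + u*(-1/10) = 11/2 - u/10)
k(S) = 2/9 (k(S) = 1/(11/2 - 1/10*10) = 1/(11/2 - 1) = 1/(9/2) = 2/9)
sqrt((R - 161)**2 + k(575)) = sqrt((247/3 - 161)**2 + 2/9) = sqrt((-236/3)**2 + 2/9) = sqrt(55696/9 + 2/9) = sqrt(18566/3) = sqrt(55698)/3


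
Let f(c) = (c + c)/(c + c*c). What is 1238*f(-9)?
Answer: -619/2 ≈ -309.50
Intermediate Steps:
f(c) = 2*c/(c + c**2) (f(c) = (2*c)/(c + c**2) = 2*c/(c + c**2))
1238*f(-9) = 1238*(2/(1 - 9)) = 1238*(2/(-8)) = 1238*(2*(-1/8)) = 1238*(-1/4) = -619/2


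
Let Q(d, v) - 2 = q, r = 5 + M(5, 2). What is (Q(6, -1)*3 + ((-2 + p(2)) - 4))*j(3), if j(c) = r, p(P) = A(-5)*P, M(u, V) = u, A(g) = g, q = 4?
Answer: 20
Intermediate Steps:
p(P) = -5*P
r = 10 (r = 5 + 5 = 10)
Q(d, v) = 6 (Q(d, v) = 2 + 4 = 6)
j(c) = 10
(Q(6, -1)*3 + ((-2 + p(2)) - 4))*j(3) = (6*3 + ((-2 - 5*2) - 4))*10 = (18 + ((-2 - 10) - 4))*10 = (18 + (-12 - 4))*10 = (18 - 16)*10 = 2*10 = 20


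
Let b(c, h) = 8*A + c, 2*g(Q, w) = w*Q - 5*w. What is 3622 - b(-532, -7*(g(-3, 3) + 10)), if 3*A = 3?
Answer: 4146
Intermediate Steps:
A = 1 (A = (1/3)*3 = 1)
g(Q, w) = -5*w/2 + Q*w/2 (g(Q, w) = (w*Q - 5*w)/2 = (Q*w - 5*w)/2 = (-5*w + Q*w)/2 = -5*w/2 + Q*w/2)
b(c, h) = 8 + c (b(c, h) = 8*1 + c = 8 + c)
3622 - b(-532, -7*(g(-3, 3) + 10)) = 3622 - (8 - 532) = 3622 - 1*(-524) = 3622 + 524 = 4146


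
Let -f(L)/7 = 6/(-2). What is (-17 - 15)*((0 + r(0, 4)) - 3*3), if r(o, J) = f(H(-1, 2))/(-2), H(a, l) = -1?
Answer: 624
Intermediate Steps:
f(L) = 21 (f(L) = -42/(-2) = -42*(-1)/2 = -7*(-3) = 21)
r(o, J) = -21/2 (r(o, J) = 21/(-2) = 21*(-½) = -21/2)
(-17 - 15)*((0 + r(0, 4)) - 3*3) = (-17 - 15)*((0 - 21/2) - 3*3) = -32*(-21/2 - 9) = -32*(-39/2) = 624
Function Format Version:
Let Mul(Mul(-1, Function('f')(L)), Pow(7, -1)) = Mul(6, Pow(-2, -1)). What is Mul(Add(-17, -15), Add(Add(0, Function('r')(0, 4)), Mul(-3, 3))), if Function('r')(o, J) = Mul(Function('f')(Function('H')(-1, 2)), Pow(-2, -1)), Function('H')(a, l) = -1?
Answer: 624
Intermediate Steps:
Function('f')(L) = 21 (Function('f')(L) = Mul(-7, Mul(6, Pow(-2, -1))) = Mul(-7, Mul(6, Rational(-1, 2))) = Mul(-7, -3) = 21)
Function('r')(o, J) = Rational(-21, 2) (Function('r')(o, J) = Mul(21, Pow(-2, -1)) = Mul(21, Rational(-1, 2)) = Rational(-21, 2))
Mul(Add(-17, -15), Add(Add(0, Function('r')(0, 4)), Mul(-3, 3))) = Mul(Add(-17, -15), Add(Add(0, Rational(-21, 2)), Mul(-3, 3))) = Mul(-32, Add(Rational(-21, 2), -9)) = Mul(-32, Rational(-39, 2)) = 624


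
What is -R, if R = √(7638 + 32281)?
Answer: -√39919 ≈ -199.80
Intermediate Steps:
R = √39919 ≈ 199.80
-R = -√39919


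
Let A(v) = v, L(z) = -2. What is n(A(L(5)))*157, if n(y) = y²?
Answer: 628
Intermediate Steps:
n(A(L(5)))*157 = (-2)²*157 = 4*157 = 628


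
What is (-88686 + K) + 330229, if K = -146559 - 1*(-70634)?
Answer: 165618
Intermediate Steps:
K = -75925 (K = -146559 + 70634 = -75925)
(-88686 + K) + 330229 = (-88686 - 75925) + 330229 = -164611 + 330229 = 165618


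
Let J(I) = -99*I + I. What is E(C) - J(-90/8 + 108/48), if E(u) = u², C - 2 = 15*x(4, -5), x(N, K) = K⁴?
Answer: 87927247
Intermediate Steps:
J(I) = -98*I
C = 9377 (C = 2 + 15*(-5)⁴ = 2 + 15*625 = 2 + 9375 = 9377)
E(C) - J(-90/8 + 108/48) = 9377² - (-98)*(-90/8 + 108/48) = 87928129 - (-98)*(-90*⅛ + 108*(1/48)) = 87928129 - (-98)*(-45/4 + 9/4) = 87928129 - (-98)*(-9) = 87928129 - 1*882 = 87928129 - 882 = 87927247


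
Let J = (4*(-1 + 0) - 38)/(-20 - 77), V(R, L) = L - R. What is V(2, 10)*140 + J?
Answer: 108682/97 ≈ 1120.4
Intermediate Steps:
J = 42/97 (J = (4*(-1) - 38)/(-97) = (-4 - 38)*(-1/97) = -42*(-1/97) = 42/97 ≈ 0.43299)
V(2, 10)*140 + J = (10 - 1*2)*140 + 42/97 = (10 - 2)*140 + 42/97 = 8*140 + 42/97 = 1120 + 42/97 = 108682/97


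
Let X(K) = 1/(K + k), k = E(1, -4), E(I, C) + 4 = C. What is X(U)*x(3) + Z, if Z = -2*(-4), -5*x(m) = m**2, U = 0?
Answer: 329/40 ≈ 8.2250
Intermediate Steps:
E(I, C) = -4 + C
x(m) = -m**2/5
k = -8 (k = -4 - 4 = -8)
Z = 8
X(K) = 1/(-8 + K) (X(K) = 1/(K - 8) = 1/(-8 + K))
X(U)*x(3) + Z = (-1/5*3**2)/(-8 + 0) + 8 = (-1/5*9)/(-8) + 8 = -1/8*(-9/5) + 8 = 9/40 + 8 = 329/40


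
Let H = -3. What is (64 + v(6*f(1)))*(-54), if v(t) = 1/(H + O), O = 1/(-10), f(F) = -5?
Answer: -106596/31 ≈ -3438.6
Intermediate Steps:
O = -1/10 ≈ -0.10000
v(t) = -10/31 (v(t) = 1/(-3 - 1/10) = 1/(-31/10) = -10/31)
(64 + v(6*f(1)))*(-54) = (64 - 10/31)*(-54) = (1974/31)*(-54) = -106596/31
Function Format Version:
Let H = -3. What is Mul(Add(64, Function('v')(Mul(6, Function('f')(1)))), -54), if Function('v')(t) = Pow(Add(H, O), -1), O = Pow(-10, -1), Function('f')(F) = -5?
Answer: Rational(-106596, 31) ≈ -3438.6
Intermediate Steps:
O = Rational(-1, 10) ≈ -0.10000
Function('v')(t) = Rational(-10, 31) (Function('v')(t) = Pow(Add(-3, Rational(-1, 10)), -1) = Pow(Rational(-31, 10), -1) = Rational(-10, 31))
Mul(Add(64, Function('v')(Mul(6, Function('f')(1)))), -54) = Mul(Add(64, Rational(-10, 31)), -54) = Mul(Rational(1974, 31), -54) = Rational(-106596, 31)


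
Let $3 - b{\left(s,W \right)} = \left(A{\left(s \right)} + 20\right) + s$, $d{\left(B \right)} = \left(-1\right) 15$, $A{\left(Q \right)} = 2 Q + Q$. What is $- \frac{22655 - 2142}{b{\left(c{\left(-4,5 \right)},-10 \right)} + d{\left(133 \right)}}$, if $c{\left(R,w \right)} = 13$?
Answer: $\frac{20513}{84} \approx 244.2$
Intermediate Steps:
$A{\left(Q \right)} = 3 Q$
$d{\left(B \right)} = -15$
$b{\left(s,W \right)} = -17 - 4 s$ ($b{\left(s,W \right)} = 3 - \left(\left(3 s + 20\right) + s\right) = 3 - \left(\left(20 + 3 s\right) + s\right) = 3 - \left(20 + 4 s\right) = -17 - 4 s$)
$- \frac{22655 - 2142}{b{\left(c{\left(-4,5 \right)},-10 \right)} + d{\left(133 \right)}} = - \frac{22655 - 2142}{\left(-17 - 52\right) - 15} = - \frac{20513}{\left(-17 - 52\right) - 15} = - \frac{20513}{-69 - 15} = - \frac{20513}{-84} = - \frac{20513 \left(-1\right)}{84} = \left(-1\right) \left(- \frac{20513}{84}\right) = \frac{20513}{84}$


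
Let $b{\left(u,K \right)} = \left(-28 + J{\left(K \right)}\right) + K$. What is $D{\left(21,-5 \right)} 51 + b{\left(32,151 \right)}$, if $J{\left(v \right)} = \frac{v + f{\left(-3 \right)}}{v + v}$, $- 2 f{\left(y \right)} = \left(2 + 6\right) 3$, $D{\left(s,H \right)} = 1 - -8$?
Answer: $\frac{175903}{302} \approx 582.46$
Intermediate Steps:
$D{\left(s,H \right)} = 9$ ($D{\left(s,H \right)} = 1 + 8 = 9$)
$f{\left(y \right)} = -12$ ($f{\left(y \right)} = - \frac{\left(2 + 6\right) 3}{2} = - \frac{8 \cdot 3}{2} = \left(- \frac{1}{2}\right) 24 = -12$)
$J{\left(v \right)} = \frac{-12 + v}{2 v}$ ($J{\left(v \right)} = \frac{v - 12}{v + v} = \frac{-12 + v}{2 v}$)
$b{\left(u,K \right)} = -28 + K + \frac{-12 + K}{2 K}$ ($b{\left(u,K \right)} = \left(-28 + \frac{-12 + K}{2 K}\right) + K = -28 + K + \frac{-12 + K}{2 K}$)
$D{\left(21,-5 \right)} 51 + b{\left(32,151 \right)} = 9 \cdot 51 - \left(- \frac{247}{2} + \frac{6}{151}\right) = 459 - - \frac{37285}{302} = 459 + \frac{37285}{302} = \frac{175903}{302}$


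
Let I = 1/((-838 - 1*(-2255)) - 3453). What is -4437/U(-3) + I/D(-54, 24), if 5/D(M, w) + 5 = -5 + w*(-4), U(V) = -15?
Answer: 301135/1018 ≈ 295.81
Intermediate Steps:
I = -1/2036 (I = 1/((-838 + 2255) - 3453) = 1/(1417 - 3453) = 1/(-2036) = -1/2036 ≈ -0.00049116)
D(M, w) = 5/(-10 - 4*w) (D(M, w) = 5/(-5 + (-5 + w*(-4))) = 5/(-5 + (-5 - 4*w)) = 5/(-10 - 4*w))
-4437/U(-3) + I/D(-54, 24) = -4437/(-15) - 1/(2036*((-5/(10 + 4*24)))) = -4437*(-1/15) - 1/(2036*((-5/(10 + 96)))) = 1479/5 - 1/(2036*((-5/106))) = 1479/5 - 1/(2036*((-5*1/106))) = 1479/5 - 1/(2036*(-5/106)) = 1479/5 - 1/2036*(-106/5) = 1479/5 + 53/5090 = 301135/1018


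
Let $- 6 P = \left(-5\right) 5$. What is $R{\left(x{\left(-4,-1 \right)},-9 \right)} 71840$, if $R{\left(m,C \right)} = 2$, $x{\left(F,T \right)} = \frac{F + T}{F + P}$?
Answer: $143680$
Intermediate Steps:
$P = \frac{25}{6}$ ($P = - \frac{\left(-5\right) 5}{6} = \left(- \frac{1}{6}\right) \left(-25\right) = \frac{25}{6} \approx 4.1667$)
$x{\left(F,T \right)} = \frac{F + T}{\frac{25}{6} + F}$ ($x{\left(F,T \right)} = \frac{F + T}{F + \frac{25}{6}} = \frac{F + T}{\frac{25}{6} + F}$)
$R{\left(x{\left(-4,-1 \right)},-9 \right)} 71840 = 2 \cdot 71840 = 143680$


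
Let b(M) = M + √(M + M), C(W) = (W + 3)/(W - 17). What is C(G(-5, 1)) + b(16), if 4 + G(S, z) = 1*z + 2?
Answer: 143/9 + 4*√2 ≈ 21.546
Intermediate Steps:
G(S, z) = -2 + z (G(S, z) = -4 + (1*z + 2) = -4 + (z + 2) = -4 + (2 + z) = -2 + z)
C(W) = (3 + W)/(-17 + W)
b(M) = M + √2*√M (b(M) = M + √(2*M) = M + √2*√M)
C(G(-5, 1)) + b(16) = (3 + (-2 + 1))/(-17 + (-2 + 1)) + (16 + √2*√16) = (3 - 1)/(-17 - 1) + (16 + √2*4) = 2/(-18) + (16 + 4*√2) = -1/18*2 + (16 + 4*√2) = -⅑ + (16 + 4*√2) = 143/9 + 4*√2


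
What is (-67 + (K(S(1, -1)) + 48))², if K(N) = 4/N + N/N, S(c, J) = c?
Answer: 196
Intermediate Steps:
K(N) = 1 + 4/N (K(N) = 4/N + 1 = 1 + 4/N)
(-67 + (K(S(1, -1)) + 48))² = (-67 + ((4 + 1)/1 + 48))² = (-67 + (1*5 + 48))² = (-67 + (5 + 48))² = (-67 + 53)² = (-14)² = 196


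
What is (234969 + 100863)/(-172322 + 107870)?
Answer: -27986/5371 ≈ -5.2106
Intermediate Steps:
(234969 + 100863)/(-172322 + 107870) = 335832/(-64452) = 335832*(-1/64452) = -27986/5371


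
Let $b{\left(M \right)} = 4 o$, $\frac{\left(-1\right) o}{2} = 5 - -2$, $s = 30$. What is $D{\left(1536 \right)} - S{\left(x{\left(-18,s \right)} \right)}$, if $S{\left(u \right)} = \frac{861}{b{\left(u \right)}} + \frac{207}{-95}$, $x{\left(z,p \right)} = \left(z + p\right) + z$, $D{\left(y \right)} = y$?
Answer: $\frac{1180701}{760} \approx 1553.6$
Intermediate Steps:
$o = -14$ ($o = - 2 \left(5 - -2\right) = - 2 \left(5 + 2\right) = \left(-2\right) 7 = -14$)
$b{\left(M \right)} = -56$ ($b{\left(M \right)} = 4 \left(-14\right) = -56$)
$x{\left(z,p \right)} = p + 2 z$ ($x{\left(z,p \right)} = \left(p + z\right) + z = p + 2 z$)
$S{\left(u \right)} = - \frac{13341}{760}$ ($S{\left(u \right)} = \frac{861}{-56} + \frac{207}{-95} = 861 \left(- \frac{1}{56}\right) + 207 \left(- \frac{1}{95}\right) = - \frac{123}{8} - \frac{207}{95} = - \frac{13341}{760}$)
$D{\left(1536 \right)} - S{\left(x{\left(-18,s \right)} \right)} = 1536 - - \frac{13341}{760} = 1536 + \frac{13341}{760} = \frac{1180701}{760}$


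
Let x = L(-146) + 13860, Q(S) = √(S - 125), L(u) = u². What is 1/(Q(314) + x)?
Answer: 35176/1237350787 - 3*√21/1237350787 ≈ 2.8417e-5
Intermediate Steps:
Q(S) = √(-125 + S)
x = 35176 (x = (-146)² + 13860 = 21316 + 13860 = 35176)
1/(Q(314) + x) = 1/(√(-125 + 314) + 35176) = 1/(√189 + 35176) = 1/(3*√21 + 35176) = 1/(35176 + 3*√21)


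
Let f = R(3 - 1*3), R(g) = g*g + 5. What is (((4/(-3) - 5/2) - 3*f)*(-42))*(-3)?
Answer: -2373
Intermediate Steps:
R(g) = 5 + g² (R(g) = g² + 5 = 5 + g²)
f = 5 (f = 5 + (3 - 1*3)² = 5 + (3 - 3)² = 5 + 0² = 5 + 0 = 5)
(((4/(-3) - 5/2) - 3*f)*(-42))*(-3) = (((4/(-3) - 5/2) - 3*5)*(-42))*(-3) = (((4*(-⅓) - 5*½) - 15)*(-42))*(-3) = (((-4/3 - 5/2) - 15)*(-42))*(-3) = ((-23/6 - 15)*(-42))*(-3) = -113/6*(-42)*(-3) = 791*(-3) = -2373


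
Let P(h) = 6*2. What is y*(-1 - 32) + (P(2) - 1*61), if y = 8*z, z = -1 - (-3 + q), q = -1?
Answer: -841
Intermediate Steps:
P(h) = 12
z = 3 (z = -1 - (-3 - 1) = -1 - 1*(-4) = -1 + 4 = 3)
y = 24 (y = 8*3 = 24)
y*(-1 - 32) + (P(2) - 1*61) = 24*(-1 - 32) + (12 - 1*61) = 24*(-33) + (12 - 61) = -792 - 49 = -841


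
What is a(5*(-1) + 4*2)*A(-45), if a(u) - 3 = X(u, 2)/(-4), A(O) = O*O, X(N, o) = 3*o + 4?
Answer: 2025/2 ≈ 1012.5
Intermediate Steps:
X(N, o) = 4 + 3*o
A(O) = O²
a(u) = ½ (a(u) = 3 + (4 + 3*2)/(-4) = 3 + (4 + 6)*(-¼) = 3 + 10*(-¼) = 3 - 5/2 = ½)
a(5*(-1) + 4*2)*A(-45) = (½)*(-45)² = (½)*2025 = 2025/2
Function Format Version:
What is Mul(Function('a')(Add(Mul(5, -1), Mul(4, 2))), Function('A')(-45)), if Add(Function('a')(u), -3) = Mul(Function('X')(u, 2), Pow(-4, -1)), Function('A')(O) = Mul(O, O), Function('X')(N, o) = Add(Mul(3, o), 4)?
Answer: Rational(2025, 2) ≈ 1012.5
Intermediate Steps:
Function('X')(N, o) = Add(4, Mul(3, o))
Function('A')(O) = Pow(O, 2)
Function('a')(u) = Rational(1, 2) (Function('a')(u) = Add(3, Mul(Add(4, Mul(3, 2)), Pow(-4, -1))) = Add(3, Mul(Add(4, 6), Rational(-1, 4))) = Add(3, Mul(10, Rational(-1, 4))) = Add(3, Rational(-5, 2)) = Rational(1, 2))
Mul(Function('a')(Add(Mul(5, -1), Mul(4, 2))), Function('A')(-45)) = Mul(Rational(1, 2), Pow(-45, 2)) = Mul(Rational(1, 2), 2025) = Rational(2025, 2)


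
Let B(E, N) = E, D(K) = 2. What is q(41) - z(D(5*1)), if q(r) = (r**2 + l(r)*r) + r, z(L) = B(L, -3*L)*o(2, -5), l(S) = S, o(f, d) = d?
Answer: 3413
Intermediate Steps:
z(L) = -5*L (z(L) = L*(-5) = -5*L)
q(r) = r + 2*r**2 (q(r) = (r**2 + r*r) + r = (r**2 + r**2) + r = 2*r**2 + r = r + 2*r**2)
q(41) - z(D(5*1)) = 41*(1 + 2*41) - (-5)*2 = 41*(1 + 82) - 1*(-10) = 41*83 + 10 = 3403 + 10 = 3413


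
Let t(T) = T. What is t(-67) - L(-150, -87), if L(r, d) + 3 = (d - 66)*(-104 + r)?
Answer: -38926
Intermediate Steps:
L(r, d) = -3 + (-104 + r)*(-66 + d) (L(r, d) = -3 + (d - 66)*(-104 + r) = -3 + (-66 + d)*(-104 + r) = -3 + (-104 + r)*(-66 + d))
t(-67) - L(-150, -87) = -67 - (6861 - 104*(-87) - 66*(-150) - 87*(-150)) = -67 - (6861 + 9048 + 9900 + 13050) = -67 - 1*38859 = -67 - 38859 = -38926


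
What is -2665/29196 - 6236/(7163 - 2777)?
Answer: -32292491/21342276 ≈ -1.5131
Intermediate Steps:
-2665/29196 - 6236/(7163 - 2777) = -2665*1/29196 - 6236/4386 = -2665/29196 - 6236*1/4386 = -2665/29196 - 3118/2193 = -32292491/21342276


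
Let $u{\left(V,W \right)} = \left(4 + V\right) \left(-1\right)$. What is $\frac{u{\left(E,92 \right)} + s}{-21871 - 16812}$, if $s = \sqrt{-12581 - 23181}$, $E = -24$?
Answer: $- \frac{20}{38683} - \frac{i \sqrt{35762}}{38683} \approx -0.00051702 - 0.0048887 i$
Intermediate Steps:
$s = i \sqrt{35762}$ ($s = \sqrt{-35762} = i \sqrt{35762} \approx 189.11 i$)
$u{\left(V,W \right)} = -4 - V$
$\frac{u{\left(E,92 \right)} + s}{-21871 - 16812} = \frac{\left(-4 - -24\right) + i \sqrt{35762}}{-21871 - 16812} = \frac{\left(-4 + 24\right) + i \sqrt{35762}}{-38683} = \left(20 + i \sqrt{35762}\right) \left(- \frac{1}{38683}\right) = - \frac{20}{38683} - \frac{i \sqrt{35762}}{38683}$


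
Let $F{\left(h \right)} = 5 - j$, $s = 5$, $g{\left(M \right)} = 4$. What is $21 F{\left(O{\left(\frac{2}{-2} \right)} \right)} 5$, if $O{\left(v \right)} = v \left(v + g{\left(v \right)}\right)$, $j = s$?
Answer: $0$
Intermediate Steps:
$j = 5$
$O{\left(v \right)} = v \left(4 + v\right)$ ($O{\left(v \right)} = v \left(v + 4\right) = v \left(4 + v\right)$)
$F{\left(h \right)} = 0$ ($F{\left(h \right)} = 5 - 5 = 0$)
$21 F{\left(O{\left(\frac{2}{-2} \right)} \right)} 5 = 21 \cdot 0 \cdot 5 = 0 \cdot 5 = 0$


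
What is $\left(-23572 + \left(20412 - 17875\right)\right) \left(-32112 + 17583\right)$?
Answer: $305617515$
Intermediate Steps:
$\left(-23572 + \left(20412 - 17875\right)\right) \left(-32112 + 17583\right) = \left(-23572 + \left(20412 - 17875\right)\right) \left(-14529\right) = \left(-23572 + 2537\right) \left(-14529\right) = \left(-21035\right) \left(-14529\right) = 305617515$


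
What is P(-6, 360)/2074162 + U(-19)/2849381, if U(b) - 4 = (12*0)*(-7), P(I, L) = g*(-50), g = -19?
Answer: 1357604299/2955038896861 ≈ 0.00045942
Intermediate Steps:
P(I, L) = 950 (P(I, L) = -19*(-50) = 950)
U(b) = 4 (U(b) = 4 + (12*0)*(-7) = 4 + 0*(-7) = 4 + 0 = 4)
P(-6, 360)/2074162 + U(-19)/2849381 = 950/2074162 + 4/2849381 = 950*(1/2074162) + 4*(1/2849381) = 475/1037081 + 4/2849381 = 1357604299/2955038896861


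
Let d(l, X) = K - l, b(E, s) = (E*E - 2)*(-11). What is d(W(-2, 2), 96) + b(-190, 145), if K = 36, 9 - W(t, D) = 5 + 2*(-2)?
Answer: -397050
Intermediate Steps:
W(t, D) = 8 (W(t, D) = 9 - (5 + 2*(-2)) = 9 - (5 - 4) = 9 - 1*1 = 9 - 1 = 8)
b(E, s) = 22 - 11*E**2 (b(E, s) = (E**2 - 2)*(-11) = (-2 + E**2)*(-11) = 22 - 11*E**2)
d(l, X) = 36 - l
d(W(-2, 2), 96) + b(-190, 145) = (36 - 1*8) + (22 - 11*(-190)**2) = (36 - 8) + (22 - 11*36100) = 28 + (22 - 397100) = 28 - 397078 = -397050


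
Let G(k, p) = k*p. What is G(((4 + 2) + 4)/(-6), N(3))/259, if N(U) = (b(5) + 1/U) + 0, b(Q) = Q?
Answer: -80/2331 ≈ -0.034320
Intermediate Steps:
N(U) = 5 + 1/U (N(U) = (5 + 1/U) + 0 = 5 + 1/U)
G(((4 + 2) + 4)/(-6), N(3))/259 = ((((4 + 2) + 4)/(-6))*(5 + 1/3))/259 = (((6 + 4)*(-1/6))*(5 + 1/3))*(1/259) = ((10*(-1/6))*(16/3))*(1/259) = -5/3*16/3*(1/259) = -80/9*1/259 = -80/2331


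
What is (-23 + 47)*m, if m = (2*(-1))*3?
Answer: -144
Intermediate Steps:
m = -6 (m = -2*3 = -6)
(-23 + 47)*m = (-23 + 47)*(-6) = 24*(-6) = -144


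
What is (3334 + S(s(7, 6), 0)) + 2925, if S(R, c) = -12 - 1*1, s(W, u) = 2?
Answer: 6246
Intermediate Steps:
S(R, c) = -13 (S(R, c) = -12 - 1 = -13)
(3334 + S(s(7, 6), 0)) + 2925 = (3334 - 13) + 2925 = 3321 + 2925 = 6246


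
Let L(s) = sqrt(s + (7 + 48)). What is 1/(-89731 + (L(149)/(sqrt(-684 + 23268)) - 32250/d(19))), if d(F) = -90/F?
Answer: -1404544128/116468544544615 - 9*sqrt(31994)/116468544544615 ≈ -1.2059e-5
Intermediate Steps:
L(s) = sqrt(55 + s) (L(s) = sqrt(s + 55) = sqrt(55 + s))
1/(-89731 + (L(149)/(sqrt(-684 + 23268)) - 32250/d(19))) = 1/(-89731 + (sqrt(55 + 149)/(sqrt(-684 + 23268)) - 32250/((-90/19)))) = 1/(-89731 + (sqrt(204)/(sqrt(22584)) - 32250/((-90*1/19)))) = 1/(-89731 + ((2*sqrt(51))/((2*sqrt(5646))) - 32250/(-90/19))) = 1/(-89731 + ((2*sqrt(51))*(sqrt(5646)/11292) - 32250*(-19/90))) = 1/(-89731 + (sqrt(31994)/1882 + 20425/3)) = 1/(-89731 + (20425/3 + sqrt(31994)/1882)) = 1/(-248768/3 + sqrt(31994)/1882)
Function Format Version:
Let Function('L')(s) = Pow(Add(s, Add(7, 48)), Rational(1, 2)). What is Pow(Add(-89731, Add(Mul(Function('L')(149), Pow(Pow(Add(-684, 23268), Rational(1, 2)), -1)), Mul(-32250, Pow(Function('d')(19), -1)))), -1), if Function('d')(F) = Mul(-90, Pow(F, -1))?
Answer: Add(Rational(-1404544128, 116468544544615), Mul(Rational(-9, 116468544544615), Pow(31994, Rational(1, 2)))) ≈ -1.2059e-5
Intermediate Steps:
Function('L')(s) = Pow(Add(55, s), Rational(1, 2)) (Function('L')(s) = Pow(Add(s, 55), Rational(1, 2)) = Pow(Add(55, s), Rational(1, 2)))
Pow(Add(-89731, Add(Mul(Function('L')(149), Pow(Pow(Add(-684, 23268), Rational(1, 2)), -1)), Mul(-32250, Pow(Function('d')(19), -1)))), -1) = Pow(Add(-89731, Add(Mul(Pow(Add(55, 149), Rational(1, 2)), Pow(Pow(Add(-684, 23268), Rational(1, 2)), -1)), Mul(-32250, Pow(Mul(-90, Pow(19, -1)), -1)))), -1) = Pow(Add(-89731, Add(Mul(Pow(204, Rational(1, 2)), Pow(Pow(22584, Rational(1, 2)), -1)), Mul(-32250, Pow(Mul(-90, Rational(1, 19)), -1)))), -1) = Pow(Add(-89731, Add(Mul(Mul(2, Pow(51, Rational(1, 2))), Pow(Mul(2, Pow(5646, Rational(1, 2))), -1)), Mul(-32250, Pow(Rational(-90, 19), -1)))), -1) = Pow(Add(-89731, Add(Mul(Mul(2, Pow(51, Rational(1, 2))), Mul(Rational(1, 11292), Pow(5646, Rational(1, 2)))), Mul(-32250, Rational(-19, 90)))), -1) = Pow(Add(-89731, Add(Mul(Rational(1, 1882), Pow(31994, Rational(1, 2))), Rational(20425, 3))), -1) = Pow(Add(-89731, Add(Rational(20425, 3), Mul(Rational(1, 1882), Pow(31994, Rational(1, 2))))), -1) = Pow(Add(Rational(-248768, 3), Mul(Rational(1, 1882), Pow(31994, Rational(1, 2)))), -1)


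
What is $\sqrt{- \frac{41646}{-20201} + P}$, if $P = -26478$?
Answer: $\frac{4 i \sqrt{675269472927}}{20201} \approx 162.71 i$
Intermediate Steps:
$\sqrt{- \frac{41646}{-20201} + P} = \sqrt{- \frac{41646}{-20201} - 26478} = \sqrt{\left(-41646\right) \left(- \frac{1}{20201}\right) - 26478} = \sqrt{\frac{41646}{20201} - 26478} = \sqrt{- \frac{534840432}{20201}} = \frac{4 i \sqrt{675269472927}}{20201}$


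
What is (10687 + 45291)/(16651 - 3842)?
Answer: 55978/12809 ≈ 4.3702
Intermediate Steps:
(10687 + 45291)/(16651 - 3842) = 55978/12809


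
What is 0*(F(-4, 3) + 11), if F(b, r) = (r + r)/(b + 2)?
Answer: 0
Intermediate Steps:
F(b, r) = 2*r/(2 + b) (F(b, r) = (2*r)/(2 + b) = 2*r/(2 + b))
0*(F(-4, 3) + 11) = 0*(2*3/(2 - 4) + 11) = 0*(2*3/(-2) + 11) = 0*(2*3*(-½) + 11) = 0*(-3 + 11) = 0*8 = 0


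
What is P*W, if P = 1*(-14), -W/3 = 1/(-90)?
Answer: -7/15 ≈ -0.46667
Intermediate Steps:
W = 1/30 (W = -3/(-90) = -3*(-1/90) = 1/30 ≈ 0.033333)
P = -14
P*W = -14*1/30 = -7/15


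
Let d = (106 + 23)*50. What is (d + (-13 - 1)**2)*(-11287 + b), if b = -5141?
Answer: -109180488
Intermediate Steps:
d = 6450 (d = 129*50 = 6450)
(d + (-13 - 1)**2)*(-11287 + b) = (6450 + (-13 - 1)**2)*(-11287 - 5141) = (6450 + (-14)**2)*(-16428) = (6450 + 196)*(-16428) = 6646*(-16428) = -109180488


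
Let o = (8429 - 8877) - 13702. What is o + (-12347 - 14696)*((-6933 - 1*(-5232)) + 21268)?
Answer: -529164531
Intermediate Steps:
o = -14150 (o = -448 - 13702 = -14150)
o + (-12347 - 14696)*((-6933 - 1*(-5232)) + 21268) = -14150 + (-12347 - 14696)*((-6933 - 1*(-5232)) + 21268) = -14150 - 27043*((-6933 + 5232) + 21268) = -14150 - 27043*(-1701 + 21268) = -14150 - 27043*19567 = -14150 - 529150381 = -529164531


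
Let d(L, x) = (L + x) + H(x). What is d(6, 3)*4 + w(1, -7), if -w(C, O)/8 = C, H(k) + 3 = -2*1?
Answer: 8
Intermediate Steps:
H(k) = -5 (H(k) = -3 - 2*1 = -3 - 2 = -5)
w(C, O) = -8*C
d(L, x) = -5 + L + x (d(L, x) = (L + x) - 5 = -5 + L + x)
d(6, 3)*4 + w(1, -7) = (-5 + 6 + 3)*4 - 8*1 = 4*4 - 8 = 16 - 8 = 8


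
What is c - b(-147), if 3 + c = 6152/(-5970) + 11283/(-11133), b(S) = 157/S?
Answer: -239788201/60309935 ≈ -3.9759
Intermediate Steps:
c = -18624542/3692445 (c = -3 + (6152/(-5970) + 11283/(-11133)) = -3 + (6152*(-1/5970) + 11283*(-1/11133)) = -3 + (-3076/2985 - 3761/3711) = -3 - 7547207/3692445 = -18624542/3692445 ≈ -5.0440)
c - b(-147) = -18624542/3692445 - 157/(-147) = -18624542/3692445 - 157*(-1)/147 = -18624542/3692445 - 1*(-157/147) = -18624542/3692445 + 157/147 = -239788201/60309935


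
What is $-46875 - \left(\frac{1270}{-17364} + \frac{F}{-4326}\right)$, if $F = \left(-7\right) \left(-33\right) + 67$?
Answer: $- \frac{97807859903}{2086574} \approx -46875.0$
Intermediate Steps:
$F = 298$ ($F = 231 + 67 = 298$)
$-46875 - \left(\frac{1270}{-17364} + \frac{F}{-4326}\right) = -46875 - \left(\frac{1270}{-17364} + \frac{298}{-4326}\right) = -46875 - \left(1270 \left(- \frac{1}{17364}\right) + 298 \left(- \frac{1}{4326}\right)\right) = -46875 - \left(- \frac{635}{8682} - \frac{149}{2163}\right) = -46875 - - \frac{296347}{2086574} = -46875 + \frac{296347}{2086574} = - \frac{97807859903}{2086574}$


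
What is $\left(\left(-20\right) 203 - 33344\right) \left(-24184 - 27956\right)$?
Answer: $1950244560$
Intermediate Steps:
$\left(\left(-20\right) 203 - 33344\right) \left(-24184 - 27956\right) = \left(-4060 - 33344\right) \left(-52140\right) = \left(-37404\right) \left(-52140\right) = 1950244560$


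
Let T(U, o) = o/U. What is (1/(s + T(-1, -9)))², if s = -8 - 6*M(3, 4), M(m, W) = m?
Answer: 1/289 ≈ 0.0034602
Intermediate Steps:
s = -26 (s = -8 - 6*3 = -8 - 18 = -26)
(1/(s + T(-1, -9)))² = (1/(-26 - 9/(-1)))² = (1/(-26 - 9*(-1)))² = (1/(-26 + 9))² = (1/(-17))² = (-1/17)² = 1/289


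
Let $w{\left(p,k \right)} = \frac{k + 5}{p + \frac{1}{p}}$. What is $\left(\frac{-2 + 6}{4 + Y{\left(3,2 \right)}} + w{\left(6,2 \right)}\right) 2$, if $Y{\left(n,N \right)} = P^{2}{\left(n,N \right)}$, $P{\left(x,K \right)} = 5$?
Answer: $\frac{2732}{1073} \approx 2.5461$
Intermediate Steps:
$Y{\left(n,N \right)} = 25$ ($Y{\left(n,N \right)} = 5^{2} = 25$)
$w{\left(p,k \right)} = \frac{5 + k}{p + \frac{1}{p}}$
$\left(\frac{-2 + 6}{4 + Y{\left(3,2 \right)}} + w{\left(6,2 \right)}\right) 2 = \left(\frac{-2 + 6}{4 + 25} + \frac{6 \left(5 + 2\right)}{1 + 6^{2}}\right) 2 = \left(\frac{4}{29} + 6 \frac{1}{1 + 36} \cdot 7\right) 2 = \left(4 \cdot \frac{1}{29} + 6 \cdot \frac{1}{37} \cdot 7\right) 2 = \left(\frac{4}{29} + 6 \cdot \frac{1}{37} \cdot 7\right) 2 = \left(\frac{4}{29} + \frac{42}{37}\right) 2 = \frac{1366}{1073} \cdot 2 = \frac{2732}{1073}$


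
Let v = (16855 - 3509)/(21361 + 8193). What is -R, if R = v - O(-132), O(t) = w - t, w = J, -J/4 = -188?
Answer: 13056195/14777 ≈ 883.55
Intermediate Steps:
v = 6673/14777 (v = 13346/29554 = 13346*(1/29554) = 6673/14777 ≈ 0.45158)
J = 752 (J = -4*(-188) = 752)
w = 752
O(t) = 752 - t
R = -13056195/14777 (R = 6673/14777 - (752 - 1*(-132)) = 6673/14777 - (752 + 132) = 6673/14777 - 1*884 = 6673/14777 - 884 = -13056195/14777 ≈ -883.55)
-R = -1*(-13056195/14777) = 13056195/14777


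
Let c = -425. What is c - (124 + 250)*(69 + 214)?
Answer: -106267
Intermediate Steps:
c - (124 + 250)*(69 + 214) = -425 - (124 + 250)*(69 + 214) = -425 - 374*283 = -425 - 1*105842 = -425 - 105842 = -106267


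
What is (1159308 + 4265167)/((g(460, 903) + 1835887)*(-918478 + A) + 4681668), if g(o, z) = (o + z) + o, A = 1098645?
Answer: 5424475/331099379238 ≈ 1.6383e-5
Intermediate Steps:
g(o, z) = z + 2*o
(1159308 + 4265167)/((g(460, 903) + 1835887)*(-918478 + A) + 4681668) = (1159308 + 4265167)/(((903 + 2*460) + 1835887)*(-918478 + 1098645) + 4681668) = 5424475/(((903 + 920) + 1835887)*180167 + 4681668) = 5424475/((1823 + 1835887)*180167 + 4681668) = 5424475/(1837710*180167 + 4681668) = 5424475/(331094697570 + 4681668) = 5424475/331099379238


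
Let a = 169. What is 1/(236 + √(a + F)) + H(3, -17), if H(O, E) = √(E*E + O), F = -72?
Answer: 236/55599 + 2*√73 - √97/55599 ≈ 17.092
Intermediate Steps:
H(O, E) = √(O + E²) (H(O, E) = √(E² + O) = √(O + E²))
1/(236 + √(a + F)) + H(3, -17) = 1/(236 + √(169 - 72)) + √(3 + (-17)²) = 1/(236 + √97) + √(3 + 289) = 1/(236 + √97) + √292 = 1/(236 + √97) + 2*√73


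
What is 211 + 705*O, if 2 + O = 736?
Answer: 517681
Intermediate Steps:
O = 734 (O = -2 + 736 = 734)
211 + 705*O = 211 + 705*734 = 211 + 517470 = 517681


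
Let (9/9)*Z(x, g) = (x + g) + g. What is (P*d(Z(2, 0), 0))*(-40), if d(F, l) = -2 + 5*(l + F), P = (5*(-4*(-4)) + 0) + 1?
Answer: -25920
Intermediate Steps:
P = 81 (P = (5*16 + 0) + 1 = (80 + 0) + 1 = 80 + 1 = 81)
Z(x, g) = x + 2*g (Z(x, g) = (x + g) + g = (g + x) + g = x + 2*g)
d(F, l) = -2 + 5*F + 5*l (d(F, l) = -2 + 5*(F + l) = -2 + (5*F + 5*l) = -2 + 5*F + 5*l)
(P*d(Z(2, 0), 0))*(-40) = (81*(-2 + 5*(2 + 2*0) + 5*0))*(-40) = (81*(-2 + 5*(2 + 0) + 0))*(-40) = (81*(-2 + 5*2 + 0))*(-40) = (81*(-2 + 10 + 0))*(-40) = (81*8)*(-40) = 648*(-40) = -25920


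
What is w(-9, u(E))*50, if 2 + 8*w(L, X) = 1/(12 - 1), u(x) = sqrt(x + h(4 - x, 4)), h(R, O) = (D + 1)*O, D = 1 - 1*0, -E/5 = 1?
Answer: -525/44 ≈ -11.932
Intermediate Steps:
E = -5 (E = -5*1 = -5)
D = 1 (D = 1 + 0 = 1)
h(R, O) = 2*O (h(R, O) = (1 + 1)*O = 2*O)
u(x) = sqrt(8 + x) (u(x) = sqrt(x + 2*4) = sqrt(x + 8) = sqrt(8 + x))
w(L, X) = -21/88 (w(L, X) = -1/4 + 1/(8*(12 - 1)) = -1/4 + (1/8)/11 = -1/4 + (1/8)*(1/11) = -1/4 + 1/88 = -21/88)
w(-9, u(E))*50 = -21/88*50 = -525/44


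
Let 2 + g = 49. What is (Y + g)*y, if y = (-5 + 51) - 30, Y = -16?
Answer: 496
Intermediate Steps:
g = 47 (g = -2 + 49 = 47)
y = 16 (y = 46 - 30 = 16)
(Y + g)*y = (-16 + 47)*16 = 31*16 = 496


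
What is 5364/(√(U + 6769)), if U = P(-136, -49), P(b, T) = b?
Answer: 1788*√737/737 ≈ 65.862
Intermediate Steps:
U = -136
5364/(√(U + 6769)) = 5364/(√(-136 + 6769)) = 5364/(√6633) = 5364/((3*√737)) = 5364*(√737/2211) = 1788*√737/737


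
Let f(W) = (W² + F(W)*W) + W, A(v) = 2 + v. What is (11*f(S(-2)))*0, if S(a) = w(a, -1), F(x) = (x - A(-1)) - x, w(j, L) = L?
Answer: 0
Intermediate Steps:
F(x) = -1 (F(x) = (x - (2 - 1)) - x = (x - 1*1) - x = (x - 1) - x = (-1 + x) - x = -1)
S(a) = -1
f(W) = W² (f(W) = (W² - W) + W = W²)
(11*f(S(-2)))*0 = (11*(-1)²)*0 = (11*1)*0 = 11*0 = 0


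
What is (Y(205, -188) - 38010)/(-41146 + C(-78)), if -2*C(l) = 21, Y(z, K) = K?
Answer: 76396/82313 ≈ 0.92812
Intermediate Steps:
C(l) = -21/2 (C(l) = -½*21 = -21/2)
(Y(205, -188) - 38010)/(-41146 + C(-78)) = (-188 - 38010)/(-41146 - 21/2) = -38198/(-82313/2) = -38198*(-2/82313) = 76396/82313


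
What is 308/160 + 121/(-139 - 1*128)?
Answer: 15719/10680 ≈ 1.4718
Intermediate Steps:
308/160 + 121/(-139 - 1*128) = 308*(1/160) + 121/(-139 - 128) = 77/40 + 121/(-267) = 77/40 + 121*(-1/267) = 77/40 - 121/267 = 15719/10680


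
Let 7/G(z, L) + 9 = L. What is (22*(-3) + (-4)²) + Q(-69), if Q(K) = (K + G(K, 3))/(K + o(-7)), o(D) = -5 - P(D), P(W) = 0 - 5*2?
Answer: -18779/384 ≈ -48.904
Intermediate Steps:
P(W) = -10 (P(W) = 0 - 10 = -10)
G(z, L) = 7/(-9 + L)
o(D) = 5 (o(D) = -5 - 1*(-10) = -5 + 10 = 5)
Q(K) = (-7/6 + K)/(5 + K) (Q(K) = (K + 7/(-9 + 3))/(K + 5) = (K + 7/(-6))/(5 + K) = (K + 7*(-⅙))/(5 + K) = (K - 7/6)/(5 + K) = (-7/6 + K)/(5 + K))
(22*(-3) + (-4)²) + Q(-69) = (22*(-3) + (-4)²) + (-7/6 - 69)/(5 - 69) = (-66 + 16) - 421/6/(-64) = -50 - 1/64*(-421/6) = -50 + 421/384 = -18779/384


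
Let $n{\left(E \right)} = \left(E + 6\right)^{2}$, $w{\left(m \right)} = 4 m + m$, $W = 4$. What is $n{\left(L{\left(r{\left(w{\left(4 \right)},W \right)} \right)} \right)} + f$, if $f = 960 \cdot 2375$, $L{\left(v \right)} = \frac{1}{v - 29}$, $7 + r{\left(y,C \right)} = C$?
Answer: $\frac{2334756481}{1024} \approx 2.28 \cdot 10^{6}$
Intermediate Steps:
$w{\left(m \right)} = 5 m$
$r{\left(y,C \right)} = -7 + C$
$L{\left(v \right)} = \frac{1}{-29 + v}$
$n{\left(E \right)} = \left(6 + E\right)^{2}$
$f = 2280000$
$n{\left(L{\left(r{\left(w{\left(4 \right)},W \right)} \right)} \right)} + f = \left(6 + \frac{1}{-29 + \left(-7 + 4\right)}\right)^{2} + 2280000 = \left(6 + \frac{1}{-29 - 3}\right)^{2} + 2280000 = \left(6 + \frac{1}{-32}\right)^{2} + 2280000 = \left(6 - \frac{1}{32}\right)^{2} + 2280000 = \left(\frac{191}{32}\right)^{2} + 2280000 = \frac{36481}{1024} + 2280000 = \frac{2334756481}{1024}$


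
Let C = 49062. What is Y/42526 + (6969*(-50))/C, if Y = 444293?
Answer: 1163286411/347735102 ≈ 3.3453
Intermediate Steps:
Y/42526 + (6969*(-50))/C = 444293/42526 + (6969*(-50))/49062 = 444293*(1/42526) - 348450*1/49062 = 444293/42526 - 58075/8177 = 1163286411/347735102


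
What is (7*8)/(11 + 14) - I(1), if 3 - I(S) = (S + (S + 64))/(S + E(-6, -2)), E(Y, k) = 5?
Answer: 256/25 ≈ 10.240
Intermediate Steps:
I(S) = 3 - (64 + 2*S)/(5 + S) (I(S) = 3 - (S + (S + 64))/(S + 5) = 3 - (S + (64 + S))/(5 + S) = 3 - (64 + 2*S)/(5 + S))
(7*8)/(11 + 14) - I(1) = (7*8)/(11 + 14) - (-49 + 1)/(5 + 1) = 56/25 - (-48)/6 = 56*(1/25) - (-48)/6 = 56/25 - 1*(-8) = 56/25 + 8 = 256/25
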